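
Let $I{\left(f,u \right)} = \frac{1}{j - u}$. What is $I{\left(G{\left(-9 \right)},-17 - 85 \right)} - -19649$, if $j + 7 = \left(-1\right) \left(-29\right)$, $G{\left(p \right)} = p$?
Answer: $\frac{2436477}{124} \approx 19649.0$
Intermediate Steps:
$j = 22$ ($j = -7 - -29 = -7 + 29 = 22$)
$I{\left(f,u \right)} = \frac{1}{22 - u}$
$I{\left(G{\left(-9 \right)},-17 - 85 \right)} - -19649 = - \frac{1}{-22 - 102} - -19649 = - \frac{1}{-22 - 102} + 19649 = - \frac{1}{-124} + 19649 = \left(-1\right) \left(- \frac{1}{124}\right) + 19649 = \frac{1}{124} + 19649 = \frac{2436477}{124}$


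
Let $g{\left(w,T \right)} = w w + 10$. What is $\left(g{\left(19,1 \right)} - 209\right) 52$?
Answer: $8424$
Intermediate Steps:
$g{\left(w,T \right)} = 10 + w^{2}$ ($g{\left(w,T \right)} = w^{2} + 10 = 10 + w^{2}$)
$\left(g{\left(19,1 \right)} - 209\right) 52 = \left(\left(10 + 19^{2}\right) - 209\right) 52 = \left(\left(10 + 361\right) - 209\right) 52 = \left(371 - 209\right) 52 = 162 \cdot 52 = 8424$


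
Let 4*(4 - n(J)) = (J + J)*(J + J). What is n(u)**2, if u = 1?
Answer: 9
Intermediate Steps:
n(J) = 4 - J**2 (n(J) = 4 - (J + J)*(J + J)/4 = 4 - 2*J*2*J/4 = 4 - J**2)
n(u)**2 = (4 - 1*1**2)**2 = (4 - 1*1)**2 = (4 - 1)**2 = 3**2 = 9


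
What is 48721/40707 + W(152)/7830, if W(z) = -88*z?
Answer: -9056189/17707545 ≈ -0.51143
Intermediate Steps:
48721/40707 + W(152)/7830 = 48721/40707 - 88*152/7830 = 48721*(1/40707) - 13376*1/7830 = 48721/40707 - 6688/3915 = -9056189/17707545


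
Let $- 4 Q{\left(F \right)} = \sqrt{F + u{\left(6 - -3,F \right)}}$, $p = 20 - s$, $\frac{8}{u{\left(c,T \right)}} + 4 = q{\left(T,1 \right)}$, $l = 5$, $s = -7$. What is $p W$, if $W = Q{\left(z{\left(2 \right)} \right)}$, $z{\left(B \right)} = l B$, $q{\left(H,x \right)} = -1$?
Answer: $- \frac{27 \sqrt{210}}{20} \approx -19.563$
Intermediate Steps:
$u{\left(c,T \right)} = - \frac{8}{5}$ ($u{\left(c,T \right)} = \frac{8}{-4 - 1} = \frac{8}{-5} = 8 \left(- \frac{1}{5}\right) = - \frac{8}{5}$)
$z{\left(B \right)} = 5 B$
$p = 27$ ($p = 20 - -7 = 20 + 7 = 27$)
$Q{\left(F \right)} = - \frac{\sqrt{- \frac{8}{5} + F}}{4}$ ($Q{\left(F \right)} = - \frac{\sqrt{F - \frac{8}{5}}}{4} = - \frac{\sqrt{- \frac{8}{5} + F}}{4}$)
$W = - \frac{\sqrt{210}}{20}$ ($W = - \frac{\sqrt{-40 + 25 \cdot 5 \cdot 2}}{20} = - \frac{\sqrt{-40 + 25 \cdot 10}}{20} = - \frac{\sqrt{-40 + 250}}{20} = - \frac{\sqrt{210}}{20} \approx -0.72457$)
$p W = 27 \left(- \frac{\sqrt{210}}{20}\right) = - \frac{27 \sqrt{210}}{20}$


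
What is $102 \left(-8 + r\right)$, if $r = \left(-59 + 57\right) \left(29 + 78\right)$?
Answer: $-22644$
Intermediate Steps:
$r = -214$ ($r = \left(-2\right) 107 = -214$)
$102 \left(-8 + r\right) = 102 \left(-8 - 214\right) = 102 \left(-222\right) = -22644$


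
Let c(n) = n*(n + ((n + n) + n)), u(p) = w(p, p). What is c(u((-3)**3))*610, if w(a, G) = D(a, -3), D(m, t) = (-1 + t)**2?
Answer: 624640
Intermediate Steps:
w(a, G) = 16 (w(a, G) = (-1 - 3)**2 = (-4)**2 = 16)
u(p) = 16
c(n) = 4*n**2 (c(n) = n*(n + (2*n + n)) = n*(n + 3*n) = n*(4*n) = 4*n**2)
c(u((-3)**3))*610 = (4*16**2)*610 = (4*256)*610 = 1024*610 = 624640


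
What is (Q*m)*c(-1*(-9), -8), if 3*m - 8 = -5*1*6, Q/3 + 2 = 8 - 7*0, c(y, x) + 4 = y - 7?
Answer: 264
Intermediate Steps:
c(y, x) = -11 + y (c(y, x) = -4 + (y - 7) = -4 + (-7 + y) = -11 + y)
Q = 18 (Q = -6 + 3*(8 - 7*0) = -6 + 3*(8 + 0) = -6 + 3*8 = -6 + 24 = 18)
m = -22/3 (m = 8/3 + (-5*1*6)/3 = 8/3 + (-5*6)/3 = 8/3 + (⅓)*(-30) = 8/3 - 10 = -22/3 ≈ -7.3333)
(Q*m)*c(-1*(-9), -8) = (18*(-22/3))*(-11 - 1*(-9)) = -132*(-11 + 9) = -132*(-2) = 264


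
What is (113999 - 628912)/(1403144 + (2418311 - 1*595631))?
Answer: -73559/460832 ≈ -0.15962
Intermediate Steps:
(113999 - 628912)/(1403144 + (2418311 - 1*595631)) = -514913/(1403144 + (2418311 - 595631)) = -514913/(1403144 + 1822680) = -514913/3225824 = -514913*1/3225824 = -73559/460832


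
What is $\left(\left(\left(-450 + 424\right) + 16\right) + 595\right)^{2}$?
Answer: $342225$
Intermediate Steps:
$\left(\left(\left(-450 + 424\right) + 16\right) + 595\right)^{2} = \left(\left(-26 + 16\right) + 595\right)^{2} = \left(-10 + 595\right)^{2} = 585^{2} = 342225$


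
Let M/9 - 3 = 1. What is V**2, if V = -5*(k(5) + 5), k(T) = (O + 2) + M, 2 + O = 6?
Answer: 55225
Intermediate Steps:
O = 4 (O = -2 + 6 = 4)
M = 36 (M = 27 + 9*1 = 27 + 9 = 36)
k(T) = 42 (k(T) = (4 + 2) + 36 = 6 + 36 = 42)
V = -235 (V = -5*(42 + 5) = -5*47 = -235)
V**2 = (-235)**2 = 55225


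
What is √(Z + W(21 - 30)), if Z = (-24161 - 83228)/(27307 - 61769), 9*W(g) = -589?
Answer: I*√666206185054/103386 ≈ 7.8948*I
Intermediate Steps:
W(g) = -589/9 (W(g) = (⅑)*(-589) = -589/9)
Z = 107389/34462 (Z = -107389/(-34462) = -107389*(-1/34462) = 107389/34462 ≈ 3.1162)
√(Z + W(21 - 30)) = √(107389/34462 - 589/9) = √(-19331617/310158) = I*√666206185054/103386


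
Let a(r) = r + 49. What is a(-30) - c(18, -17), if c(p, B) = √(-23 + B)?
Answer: 19 - 2*I*√10 ≈ 19.0 - 6.3246*I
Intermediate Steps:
a(r) = 49 + r
a(-30) - c(18, -17) = (49 - 30) - √(-23 - 17) = 19 - √(-40) = 19 - 2*I*√10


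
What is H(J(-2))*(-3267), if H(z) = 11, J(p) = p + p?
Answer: -35937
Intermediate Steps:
J(p) = 2*p
H(J(-2))*(-3267) = 11*(-3267) = -35937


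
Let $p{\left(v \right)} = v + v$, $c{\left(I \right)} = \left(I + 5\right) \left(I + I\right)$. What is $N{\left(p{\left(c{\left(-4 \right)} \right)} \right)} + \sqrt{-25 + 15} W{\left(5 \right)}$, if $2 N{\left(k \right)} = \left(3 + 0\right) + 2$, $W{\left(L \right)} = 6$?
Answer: $\frac{5}{2} + 6 i \sqrt{10} \approx 2.5 + 18.974 i$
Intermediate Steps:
$c{\left(I \right)} = 2 I \left(5 + I\right)$ ($c{\left(I \right)} = \left(5 + I\right) 2 I = 2 I \left(5 + I\right)$)
$p{\left(v \right)} = 2 v$
$N{\left(k \right)} = \frac{5}{2}$ ($N{\left(k \right)} = \frac{\left(3 + 0\right) + 2}{2} = \frac{3 + 2}{2} = \frac{1}{2} \cdot 5 = \frac{5}{2}$)
$N{\left(p{\left(c{\left(-4 \right)} \right)} \right)} + \sqrt{-25 + 15} W{\left(5 \right)} = \frac{5}{2} + \sqrt{-25 + 15} \cdot 6 = \frac{5}{2} + \sqrt{-10} \cdot 6 = \frac{5}{2} + i \sqrt{10} \cdot 6 = \frac{5}{2} + 6 i \sqrt{10}$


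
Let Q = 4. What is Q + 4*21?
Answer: 88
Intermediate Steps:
Q + 4*21 = 4 + 4*21 = 4 + 84 = 88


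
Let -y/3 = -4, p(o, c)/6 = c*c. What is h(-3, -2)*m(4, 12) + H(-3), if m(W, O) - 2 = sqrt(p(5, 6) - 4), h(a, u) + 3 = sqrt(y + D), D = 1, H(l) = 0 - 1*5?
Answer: -5 - 2*(1 + sqrt(53))*(3 - sqrt(13)) ≈ 5.0281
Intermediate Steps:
H(l) = -5 (H(l) = 0 - 5 = -5)
p(o, c) = 6*c**2 (p(o, c) = 6*(c*c) = 6*c**2)
y = 12 (y = -3*(-4) = 12)
h(a, u) = -3 + sqrt(13) (h(a, u) = -3 + sqrt(12 + 1) = -3 + sqrt(13))
m(W, O) = 2 + 2*sqrt(53) (m(W, O) = 2 + sqrt(6*6**2 - 4) = 2 + sqrt(6*36 - 4) = 2 + sqrt(216 - 4) = 2 + sqrt(212) = 2 + 2*sqrt(53))
h(-3, -2)*m(4, 12) + H(-3) = (-3 + sqrt(13))*(2 + 2*sqrt(53)) - 5 = -5 + (-3 + sqrt(13))*(2 + 2*sqrt(53))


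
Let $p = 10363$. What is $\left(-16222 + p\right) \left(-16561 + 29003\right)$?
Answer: $-72897678$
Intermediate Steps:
$\left(-16222 + p\right) \left(-16561 + 29003\right) = \left(-16222 + 10363\right) \left(-16561 + 29003\right) = \left(-5859\right) 12442 = -72897678$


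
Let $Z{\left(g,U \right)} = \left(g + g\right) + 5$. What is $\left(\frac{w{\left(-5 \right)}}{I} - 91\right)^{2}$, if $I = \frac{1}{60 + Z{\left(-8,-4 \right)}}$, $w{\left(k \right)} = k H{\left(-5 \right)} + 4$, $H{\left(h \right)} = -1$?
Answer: $122500$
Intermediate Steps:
$Z{\left(g,U \right)} = 5 + 2 g$ ($Z{\left(g,U \right)} = 2 g + 5 = 5 + 2 g$)
$w{\left(k \right)} = 4 - k$ ($w{\left(k \right)} = k \left(-1\right) + 4 = - k + 4 = 4 - k$)
$I = \frac{1}{49}$ ($I = \frac{1}{60 + \left(5 + 2 \left(-8\right)\right)} = \frac{1}{60 + \left(5 - 16\right)} = \frac{1}{60 - 11} = \frac{1}{49} \approx 0.020408$)
$\left(\frac{w{\left(-5 \right)}}{I} - 91\right)^{2} = \left(\left(4 - -5\right) \frac{1}{\frac{1}{49}} - 91\right)^{2} = \left(\left(4 + 5\right) 49 - 91\right)^{2} = \left(9 \cdot 49 - 91\right)^{2} = \left(441 - 91\right)^{2} = 350^{2} = 122500$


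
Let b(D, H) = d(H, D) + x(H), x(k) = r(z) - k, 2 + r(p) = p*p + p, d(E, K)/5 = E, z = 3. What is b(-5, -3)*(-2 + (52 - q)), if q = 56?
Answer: 12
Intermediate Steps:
d(E, K) = 5*E
r(p) = -2 + p + p² (r(p) = -2 + (p*p + p) = -2 + (p² + p) = -2 + (p + p²) = -2 + p + p²)
x(k) = 10 - k (x(k) = (-2 + 3 + 3²) - k = (-2 + 3 + 9) - k = 10 - k)
b(D, H) = 10 + 4*H (b(D, H) = 5*H + (10 - H) = 10 + 4*H)
b(-5, -3)*(-2 + (52 - q)) = (10 + 4*(-3))*(-2 + (52 - 1*56)) = (10 - 12)*(-2 + (52 - 56)) = -2*(-2 - 4) = -2*(-6) = 12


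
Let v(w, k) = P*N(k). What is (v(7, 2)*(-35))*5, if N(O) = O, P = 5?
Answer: -1750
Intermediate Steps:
v(w, k) = 5*k
(v(7, 2)*(-35))*5 = ((5*2)*(-35))*5 = (10*(-35))*5 = -350*5 = -1750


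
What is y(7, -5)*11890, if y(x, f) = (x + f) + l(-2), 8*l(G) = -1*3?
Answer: 77285/4 ≈ 19321.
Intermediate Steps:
l(G) = -3/8 (l(G) = (-1*3)/8 = (⅛)*(-3) = -3/8)
y(x, f) = -3/8 + f + x (y(x, f) = (x + f) - 3/8 = (f + x) - 3/8 = -3/8 + f + x)
y(7, -5)*11890 = (-3/8 - 5 + 7)*11890 = (13/8)*11890 = 77285/4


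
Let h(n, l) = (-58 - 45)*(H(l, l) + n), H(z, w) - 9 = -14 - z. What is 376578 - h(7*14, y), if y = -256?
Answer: 412525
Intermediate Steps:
H(z, w) = -5 - z (H(z, w) = 9 + (-14 - z) = -5 - z)
h(n, l) = 515 - 103*n + 103*l (h(n, l) = (-58 - 45)*((-5 - l) + n) = -103*(-5 + n - l) = 515 - 103*n + 103*l)
376578 - h(7*14, y) = 376578 - (515 - 721*14 + 103*(-256)) = 376578 - (515 - 103*98 - 26368) = 376578 - (515 - 10094 - 26368) = 376578 - 1*(-35947) = 376578 + 35947 = 412525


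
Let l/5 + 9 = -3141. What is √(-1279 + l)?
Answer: I*√17029 ≈ 130.5*I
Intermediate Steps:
l = -15750 (l = -45 + 5*(-3141) = -45 - 15705 = -15750)
√(-1279 + l) = √(-1279 - 15750) = √(-17029) = I*√17029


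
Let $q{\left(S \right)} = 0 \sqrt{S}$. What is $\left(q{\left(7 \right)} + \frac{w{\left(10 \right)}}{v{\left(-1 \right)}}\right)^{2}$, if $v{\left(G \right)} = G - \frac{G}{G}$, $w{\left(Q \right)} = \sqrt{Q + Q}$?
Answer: $5$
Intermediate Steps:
$w{\left(Q \right)} = \sqrt{2} \sqrt{Q}$ ($w{\left(Q \right)} = \sqrt{2 Q} = \sqrt{2} \sqrt{Q}$)
$q{\left(S \right)} = 0$
$v{\left(G \right)} = -1 + G$ ($v{\left(G \right)} = G - 1 = -1 + G$)
$\left(q{\left(7 \right)} + \frac{w{\left(10 \right)}}{v{\left(-1 \right)}}\right)^{2} = \left(0 + \frac{\sqrt{2} \sqrt{10}}{-1 - 1}\right)^{2} = \left(0 + \frac{2 \sqrt{5}}{-2}\right)^{2} = \left(0 + 2 \sqrt{5} \left(- \frac{1}{2}\right)\right)^{2} = \left(0 - \sqrt{5}\right)^{2} = \left(- \sqrt{5}\right)^{2} = 5$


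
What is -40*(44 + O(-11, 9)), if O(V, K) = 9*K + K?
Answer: -5360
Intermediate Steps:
O(V, K) = 10*K
-40*(44 + O(-11, 9)) = -40*(44 + 10*9) = -40*(44 + 90) = -40*134 = -5360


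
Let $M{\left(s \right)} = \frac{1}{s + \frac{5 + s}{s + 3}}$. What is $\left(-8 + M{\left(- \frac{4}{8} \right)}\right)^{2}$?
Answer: $\frac{8836}{169} \approx 52.284$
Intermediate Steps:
$M{\left(s \right)} = \frac{1}{s + \frac{5 + s}{3 + s}}$
$\left(-8 + M{\left(- \frac{4}{8} \right)}\right)^{2} = \left(-8 + \frac{3 - \frac{4}{8}}{5 + \left(- \frac{4}{8}\right)^{2} + 4 \left(- \frac{4}{8}\right)}\right)^{2} = \left(-8 + \frac{3 - \frac{1}{2}}{5 + \left(\left(-4\right) \frac{1}{8}\right)^{2} + 4 \left(\left(-4\right) \frac{1}{8}\right)}\right)^{2} = \left(-8 + \frac{3 - \frac{1}{2}}{5 + \left(- \frac{1}{2}\right)^{2} + 4 \left(- \frac{1}{2}\right)}\right)^{2} = \left(-8 + \frac{1}{5 + \frac{1}{4} - 2} \cdot \frac{5}{2}\right)^{2} = \left(-8 + \frac{1}{\frac{13}{4}} \cdot \frac{5}{2}\right)^{2} = \left(-8 + \frac{4}{13} \cdot \frac{5}{2}\right)^{2} = \left(-8 + \frac{10}{13}\right)^{2} = \left(- \frac{94}{13}\right)^{2} = \frac{8836}{169}$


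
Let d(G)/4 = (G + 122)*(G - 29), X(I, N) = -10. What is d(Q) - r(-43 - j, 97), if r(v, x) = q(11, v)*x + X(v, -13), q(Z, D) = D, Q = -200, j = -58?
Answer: 70003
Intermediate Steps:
r(v, x) = -10 + v*x (r(v, x) = v*x - 10 = -10 + v*x)
d(G) = 4*(-29 + G)*(122 + G) (d(G) = 4*((G + 122)*(G - 29)) = 4*((122 + G)*(-29 + G)) = 4*((-29 + G)*(122 + G)) = 4*(-29 + G)*(122 + G))
d(Q) - r(-43 - j, 97) = (-14152 + 4*(-200)² + 372*(-200)) - (-10 + (-43 - 1*(-58))*97) = (-14152 + 4*40000 - 74400) - (-10 + (-43 + 58)*97) = (-14152 + 160000 - 74400) - (-10 + 15*97) = 71448 - (-10 + 1455) = 71448 - 1*1445 = 71448 - 1445 = 70003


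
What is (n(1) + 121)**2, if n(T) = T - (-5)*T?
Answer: 16129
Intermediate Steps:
n(T) = 6*T (n(T) = T + 5*T = 6*T)
(n(1) + 121)**2 = (6*1 + 121)**2 = (6 + 121)**2 = 127**2 = 16129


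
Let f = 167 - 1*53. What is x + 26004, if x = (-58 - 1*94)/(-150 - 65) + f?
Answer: 5615522/215 ≈ 26119.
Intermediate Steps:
f = 114 (f = 167 - 53 = 114)
x = 24662/215 (x = (-58 - 1*94)/(-150 - 65) + 114 = (-58 - 94)/(-215) + 114 = -1/215*(-152) + 114 = 152/215 + 114 = 24662/215 ≈ 114.71)
x + 26004 = 24662/215 + 26004 = 5615522/215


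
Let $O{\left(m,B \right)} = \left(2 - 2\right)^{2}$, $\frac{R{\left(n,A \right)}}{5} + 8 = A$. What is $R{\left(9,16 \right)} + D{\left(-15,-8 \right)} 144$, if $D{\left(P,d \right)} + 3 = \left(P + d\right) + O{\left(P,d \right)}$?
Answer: $-3704$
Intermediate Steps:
$R{\left(n,A \right)} = -40 + 5 A$
$O{\left(m,B \right)} = 0$ ($O{\left(m,B \right)} = 0^{2} = 0$)
$D{\left(P,d \right)} = -3 + P + d$ ($D{\left(P,d \right)} = -3 + \left(\left(P + d\right) + 0\right) = -3 + \left(P + d\right) = -3 + P + d$)
$R{\left(9,16 \right)} + D{\left(-15,-8 \right)} 144 = \left(-40 + 5 \cdot 16\right) + \left(-3 - 15 - 8\right) 144 = \left(-40 + 80\right) - 3744 = 40 - 3744 = -3704$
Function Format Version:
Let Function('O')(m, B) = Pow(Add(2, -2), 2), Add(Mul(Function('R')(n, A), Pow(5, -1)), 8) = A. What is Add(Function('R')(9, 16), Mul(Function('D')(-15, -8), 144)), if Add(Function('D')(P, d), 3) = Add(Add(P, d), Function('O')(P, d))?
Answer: -3704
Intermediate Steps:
Function('R')(n, A) = Add(-40, Mul(5, A))
Function('O')(m, B) = 0 (Function('O')(m, B) = Pow(0, 2) = 0)
Function('D')(P, d) = Add(-3, P, d) (Function('D')(P, d) = Add(-3, Add(Add(P, d), 0)) = Add(-3, Add(P, d)) = Add(-3, P, d))
Add(Function('R')(9, 16), Mul(Function('D')(-15, -8), 144)) = Add(Add(-40, Mul(5, 16)), Mul(Add(-3, -15, -8), 144)) = Add(Add(-40, 80), Mul(-26, 144)) = Add(40, -3744) = -3704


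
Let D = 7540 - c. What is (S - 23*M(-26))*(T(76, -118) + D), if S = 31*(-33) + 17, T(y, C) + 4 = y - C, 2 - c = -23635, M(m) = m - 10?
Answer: 2831446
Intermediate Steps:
M(m) = -10 + m
c = 23637 (c = 2 - 1*(-23635) = 2 + 23635 = 23637)
T(y, C) = -4 + y - C (T(y, C) = -4 + (y - C) = -4 + y - C)
S = -1006 (S = -1023 + 17 = -1006)
D = -16097 (D = 7540 - 1*23637 = 7540 - 23637 = -16097)
(S - 23*M(-26))*(T(76, -118) + D) = (-1006 - 23*(-10 - 26))*((-4 + 76 - 1*(-118)) - 16097) = (-1006 - 23*(-36))*((-4 + 76 + 118) - 16097) = (-1006 + 828)*(190 - 16097) = -178*(-15907) = 2831446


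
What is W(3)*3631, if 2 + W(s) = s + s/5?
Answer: 29048/5 ≈ 5809.6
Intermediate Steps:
W(s) = -2 + 6*s/5 (W(s) = -2 + (s + s/5) = -2 + 6*s/5)
W(3)*3631 = (-2 + (6/5)*3)*3631 = (-2 + 18/5)*3631 = (8/5)*3631 = 29048/5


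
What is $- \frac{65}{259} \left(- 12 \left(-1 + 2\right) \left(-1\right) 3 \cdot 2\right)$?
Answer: $- \frac{4680}{259} \approx -18.069$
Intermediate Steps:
$- \frac{65}{259} \left(- 12 \left(-1 + 2\right) \left(-1\right) 3 \cdot 2\right) = \left(-65\right) \frac{1}{259} \left(- 12 \cdot 1 \left(-1\right) 3 \cdot 2\right) = - \frac{65 \left(- 12 \left(-1\right) 3 \cdot 2\right)}{259} = - \frac{65 \left(- 12 \left(\left(-3\right) 2\right)\right)}{259} = - \frac{65 \left(\left(-12\right) \left(-6\right)\right)}{259} = \left(- \frac{65}{259}\right) 72 = - \frac{4680}{259}$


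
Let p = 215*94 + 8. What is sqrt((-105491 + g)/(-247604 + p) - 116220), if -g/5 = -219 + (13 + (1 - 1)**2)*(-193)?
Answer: I*sqrt(6009063668363634)/227386 ≈ 340.91*I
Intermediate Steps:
p = 20218 (p = 20210 + 8 = 20218)
g = 13640 (g = -5*(-219 + (13 + (1 - 1)**2)*(-193)) = -5*(-219 + (13 + 0**2)*(-193)) = -5*(-219 + (13 + 0)*(-193)) = -5*(-219 + 13*(-193)) = -5*(-219 - 2509) = -5*(-2728) = 13640)
sqrt((-105491 + g)/(-247604 + p) - 116220) = sqrt((-105491 + 13640)/(-247604 + 20218) - 116220) = sqrt(-91851/(-227386) - 116220) = sqrt(-91851*(-1/227386) - 116220) = sqrt(91851/227386 - 116220) = sqrt(-26426709069/227386) = I*sqrt(6009063668363634)/227386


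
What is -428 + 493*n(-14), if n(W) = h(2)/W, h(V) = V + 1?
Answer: -7471/14 ≈ -533.64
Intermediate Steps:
h(V) = 1 + V
n(W) = 3/W (n(W) = (1 + 2)/W = 3/W)
-428 + 493*n(-14) = -428 + 493*(3/(-14)) = -428 + 493*(3*(-1/14)) = -428 + 493*(-3/14) = -428 - 1479/14 = -7471/14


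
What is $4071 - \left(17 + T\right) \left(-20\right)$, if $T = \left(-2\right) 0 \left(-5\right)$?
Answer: $4411$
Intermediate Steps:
$T = 0$ ($T = 0 \left(-5\right) = 0$)
$4071 - \left(17 + T\right) \left(-20\right) = 4071 - \left(17 + 0\right) \left(-20\right) = 4071 - 17 \left(-20\right) = 4071 - -340 = 4071 + 340 = 4411$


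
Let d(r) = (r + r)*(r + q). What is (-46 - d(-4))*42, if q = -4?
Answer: -4620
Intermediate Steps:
d(r) = 2*r*(-4 + r) (d(r) = (r + r)*(r - 4) = (2*r)*(-4 + r) = 2*r*(-4 + r))
(-46 - d(-4))*42 = (-46 - 2*(-4)*(-4 - 4))*42 = (-46 - 2*(-4)*(-8))*42 = (-46 - 1*64)*42 = (-46 - 64)*42 = -110*42 = -4620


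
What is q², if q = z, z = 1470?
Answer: 2160900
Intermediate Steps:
q = 1470
q² = 1470² = 2160900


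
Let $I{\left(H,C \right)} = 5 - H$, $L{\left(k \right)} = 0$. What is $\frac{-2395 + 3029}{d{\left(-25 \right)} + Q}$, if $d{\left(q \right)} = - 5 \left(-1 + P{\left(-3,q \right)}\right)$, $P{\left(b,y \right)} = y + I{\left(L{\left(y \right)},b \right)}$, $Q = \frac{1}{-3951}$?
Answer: $\frac{1252467}{207427} \approx 6.0381$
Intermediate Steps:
$Q = - \frac{1}{3951} \approx -0.0002531$
$P{\left(b,y \right)} = 5 + y$ ($P{\left(b,y \right)} = y + \left(5 - 0\right) = y + \left(5 + 0\right) = y + 5 = 5 + y$)
$d{\left(q \right)} = -20 - 5 q$ ($d{\left(q \right)} = - 5 \left(-1 + \left(5 + q\right)\right) = - 5 \left(4 + q\right) = -20 - 5 q$)
$\frac{-2395 + 3029}{d{\left(-25 \right)} + Q} = \frac{-2395 + 3029}{\left(-20 - -125\right) - \frac{1}{3951}} = \frac{634}{\left(-20 + 125\right) - \frac{1}{3951}} = \frac{634}{105 - \frac{1}{3951}} = \frac{634}{\frac{414854}{3951}} = 634 \cdot \frac{3951}{414854} = \frac{1252467}{207427}$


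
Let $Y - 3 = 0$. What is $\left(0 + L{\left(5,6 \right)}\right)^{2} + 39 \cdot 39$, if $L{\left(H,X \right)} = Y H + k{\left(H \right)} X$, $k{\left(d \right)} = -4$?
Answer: $1602$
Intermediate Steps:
$Y = 3$ ($Y = 3 + 0 = 3$)
$L{\left(H,X \right)} = - 4 X + 3 H$ ($L{\left(H,X \right)} = 3 H - 4 X = - 4 X + 3 H$)
$\left(0 + L{\left(5,6 \right)}\right)^{2} + 39 \cdot 39 = \left(0 + \left(\left(-4\right) 6 + 3 \cdot 5\right)\right)^{2} + 39 \cdot 39 = \left(0 + \left(-24 + 15\right)\right)^{2} + 1521 = \left(0 - 9\right)^{2} + 1521 = \left(-9\right)^{2} + 1521 = 81 + 1521 = 1602$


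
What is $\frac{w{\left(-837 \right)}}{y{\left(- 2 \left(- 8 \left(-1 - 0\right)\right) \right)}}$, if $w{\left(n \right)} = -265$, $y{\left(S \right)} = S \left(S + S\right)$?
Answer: $- \frac{265}{512} \approx -0.51758$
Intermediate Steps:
$y{\left(S \right)} = 2 S^{2}$ ($y{\left(S \right)} = S 2 S = 2 S^{2}$)
$\frac{w{\left(-837 \right)}}{y{\left(- 2 \left(- 8 \left(-1 - 0\right)\right) \right)}} = - \frac{265}{2 \left(- 2 \left(- 8 \left(-1 - 0\right)\right)\right)^{2}} = - \frac{265}{2 \left(- 2 \left(- 8 \left(-1 + 0\right)\right)\right)^{2}} = - \frac{265}{2 \left(- 2 \left(\left(-8\right) \left(-1\right)\right)\right)^{2}} = - \frac{265}{2 \left(\left(-2\right) 8\right)^{2}} = - \frac{265}{2 \left(-16\right)^{2}} = - \frac{265}{2 \cdot 256} = - \frac{265}{512}$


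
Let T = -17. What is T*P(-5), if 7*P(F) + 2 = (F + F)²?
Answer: -238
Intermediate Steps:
P(F) = -2/7 + 4*F²/7 (P(F) = -2/7 + (F + F)²/7 = -2/7 + (2*F)²/7 = -2/7 + (4*F²)/7 = -2/7 + 4*F²/7)
T*P(-5) = -17*(-2/7 + (4/7)*(-5)²) = -17*(-2/7 + (4/7)*25) = -17*(-2/7 + 100/7) = -17*14 = -238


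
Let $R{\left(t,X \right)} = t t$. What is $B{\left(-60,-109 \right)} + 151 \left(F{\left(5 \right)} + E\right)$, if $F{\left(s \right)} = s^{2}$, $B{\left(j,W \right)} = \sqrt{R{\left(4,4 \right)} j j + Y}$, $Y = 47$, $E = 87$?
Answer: $16912 + \sqrt{57647} \approx 17152.0$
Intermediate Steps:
$R{\left(t,X \right)} = t^{2}$
$B{\left(j,W \right)} = \sqrt{47 + 16 j^{2}}$ ($B{\left(j,W \right)} = \sqrt{4^{2} j j + 47} = \sqrt{16 j j + 47} = \sqrt{16 j^{2} + 47} = \sqrt{47 + 16 j^{2}}$)
$B{\left(-60,-109 \right)} + 151 \left(F{\left(5 \right)} + E\right) = \sqrt{47 + 16 \left(-60\right)^{2}} + 151 \left(5^{2} + 87\right) = \sqrt{47 + 16 \cdot 3600} + 151 \left(25 + 87\right) = \sqrt{47 + 57600} + 151 \cdot 112 = \sqrt{57647} + 16912 = 16912 + \sqrt{57647}$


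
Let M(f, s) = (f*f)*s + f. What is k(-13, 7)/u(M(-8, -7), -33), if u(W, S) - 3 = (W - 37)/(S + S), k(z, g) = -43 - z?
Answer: -1980/691 ≈ -2.8654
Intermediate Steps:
M(f, s) = f + s*f**2 (M(f, s) = f**2*s + f = s*f**2 + f = f + s*f**2)
u(W, S) = 3 + (-37 + W)/(2*S) (u(W, S) = 3 + (W - 37)/(S + S) = 3 + (-37 + W)/((2*S)) = 3 + (-37 + W)*(1/(2*S)) = 3 + (-37 + W)/(2*S))
k(-13, 7)/u(M(-8, -7), -33) = (-43 - 1*(-13))/(((1/2)*(-37 - 8*(1 - 8*(-7)) + 6*(-33))/(-33))) = (-43 + 13)/(((1/2)*(-1/33)*(-37 - 8*(1 + 56) - 198))) = -30*(-66/(-37 - 8*57 - 198)) = -30*(-66/(-37 - 456 - 198)) = -30/((1/2)*(-1/33)*(-691)) = -30/691/66 = -30*66/691 = -1980/691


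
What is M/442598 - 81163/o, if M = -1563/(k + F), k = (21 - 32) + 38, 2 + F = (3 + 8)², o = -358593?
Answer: 5244136414345/23172031513644 ≈ 0.22631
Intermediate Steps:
F = 119 (F = -2 + (3 + 8)² = -2 + 11² = -2 + 121 = 119)
k = 27 (k = -11 + 38 = 27)
M = -1563/146 (M = -1563/(27 + 119) = -1563/146 ≈ -10.705)
M/442598 - 81163/o = -1563/146/442598 - 81163/(-358593) = -1563/146*1/442598 - 81163*(-1/358593) = -1563/64619308 + 81163/358593 = 5244136414345/23172031513644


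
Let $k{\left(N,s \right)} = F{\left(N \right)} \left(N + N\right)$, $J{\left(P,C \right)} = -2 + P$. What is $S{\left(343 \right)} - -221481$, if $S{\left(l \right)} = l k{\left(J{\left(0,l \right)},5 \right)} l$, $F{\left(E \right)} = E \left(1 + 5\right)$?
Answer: $5868633$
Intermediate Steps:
$F{\left(E \right)} = 6 E$ ($F{\left(E \right)} = E 6 = 6 E$)
$k{\left(N,s \right)} = 12 N^{2}$ ($k{\left(N,s \right)} = 6 N \left(N + N\right) = 6 N 2 N = 12 N^{2}$)
$S{\left(l \right)} = 48 l^{2}$ ($S{\left(l \right)} = l 12 \left(-2 + 0\right)^{2} l = l 12 \left(-2\right)^{2} l = l 12 \cdot 4 l = l 48 l = 48 l l = 48 l^{2}$)
$S{\left(343 \right)} - -221481 = 48 \cdot 343^{2} - -221481 = 48 \cdot 117649 + 221481 = 5647152 + 221481 = 5868633$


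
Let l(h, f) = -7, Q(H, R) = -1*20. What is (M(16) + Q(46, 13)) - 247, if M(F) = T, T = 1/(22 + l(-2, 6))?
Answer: -4004/15 ≈ -266.93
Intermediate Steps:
Q(H, R) = -20
T = 1/15 (T = 1/(22 - 7) = 1/15 ≈ 0.066667)
M(F) = 1/15
(M(16) + Q(46, 13)) - 247 = (1/15 - 20) - 247 = -299/15 - 247 = -4004/15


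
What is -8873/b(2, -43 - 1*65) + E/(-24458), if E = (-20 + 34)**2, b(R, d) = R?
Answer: -15501159/3494 ≈ -4436.5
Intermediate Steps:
E = 196 (E = 14**2 = 196)
-8873/b(2, -43 - 1*65) + E/(-24458) = -8873/2 + 196/(-24458) = -8873*1/2 + 196*(-1/24458) = -8873/2 - 14/1747 = -15501159/3494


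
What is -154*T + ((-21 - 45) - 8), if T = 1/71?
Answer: -5408/71 ≈ -76.169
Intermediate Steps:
T = 1/71 ≈ 0.014085
-154*T + ((-21 - 45) - 8) = -154*1/71 + ((-21 - 45) - 8) = -154/71 + (-66 - 8) = -154/71 - 74 = -5408/71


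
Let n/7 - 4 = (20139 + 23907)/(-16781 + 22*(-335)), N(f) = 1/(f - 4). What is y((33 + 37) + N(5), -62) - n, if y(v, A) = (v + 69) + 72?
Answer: 4752106/24151 ≈ 196.77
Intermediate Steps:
N(f) = 1/(-4 + f)
y(v, A) = 141 + v (y(v, A) = (69 + v) + 72 = 141 + v)
n = 367906/24151 (n = 28 + 7*((20139 + 23907)/(-16781 + 22*(-335))) = 28 + 7*(44046/(-16781 - 7370)) = 28 + 7*(44046/(-24151)) = 28 + 7*(44046*(-1/24151)) = 28 + 7*(-44046/24151) = 28 - 308322/24151 = 367906/24151 ≈ 15.234)
y((33 + 37) + N(5), -62) - n = (141 + ((33 + 37) + 1/(-4 + 5))) - 1*367906/24151 = (141 + (70 + 1/1)) - 367906/24151 = (141 + (70 + 1)) - 367906/24151 = (141 + 71) - 367906/24151 = 212 - 367906/24151 = 4752106/24151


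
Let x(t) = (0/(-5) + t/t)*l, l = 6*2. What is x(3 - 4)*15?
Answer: 180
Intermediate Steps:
l = 12
x(t) = 12 (x(t) = (0/(-5) + t/t)*12 = (0*(-⅕) + 1)*12 = (0 + 1)*12 = 1*12 = 12)
x(3 - 4)*15 = 12*15 = 180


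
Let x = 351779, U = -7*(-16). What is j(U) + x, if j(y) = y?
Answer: 351891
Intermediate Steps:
U = 112
j(U) + x = 112 + 351779 = 351891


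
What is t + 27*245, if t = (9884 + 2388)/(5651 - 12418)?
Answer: 44751433/6767 ≈ 6613.2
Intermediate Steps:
t = -12272/6767 (t = 12272/(-6767) = 12272*(-1/6767) = -12272/6767 ≈ -1.8135)
t + 27*245 = -12272/6767 + 27*245 = -12272/6767 + 6615 = 44751433/6767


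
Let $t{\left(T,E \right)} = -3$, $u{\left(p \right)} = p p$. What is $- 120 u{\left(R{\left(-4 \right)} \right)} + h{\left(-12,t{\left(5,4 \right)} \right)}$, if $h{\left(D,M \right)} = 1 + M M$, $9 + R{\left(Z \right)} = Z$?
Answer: $-20270$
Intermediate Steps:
$R{\left(Z \right)} = -9 + Z$
$u{\left(p \right)} = p^{2}$
$h{\left(D,M \right)} = 1 + M^{2}$
$- 120 u{\left(R{\left(-4 \right)} \right)} + h{\left(-12,t{\left(5,4 \right)} \right)} = - 120 \left(-9 - 4\right)^{2} + \left(1 + \left(-3\right)^{2}\right) = - 120 \left(-13\right)^{2} + \left(1 + 9\right) = \left(-120\right) 169 + 10 = -20280 + 10 = -20270$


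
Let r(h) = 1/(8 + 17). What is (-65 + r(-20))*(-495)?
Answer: 160776/5 ≈ 32155.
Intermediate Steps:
r(h) = 1/25
(-65 + r(-20))*(-495) = (-65 + 1/25)*(-495) = -1624/25*(-495) = 160776/5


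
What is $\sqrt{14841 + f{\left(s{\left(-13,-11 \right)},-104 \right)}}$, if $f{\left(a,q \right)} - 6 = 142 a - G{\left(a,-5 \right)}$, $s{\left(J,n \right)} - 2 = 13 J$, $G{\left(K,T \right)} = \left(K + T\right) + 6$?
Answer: $i \sqrt{8701} \approx 93.279 i$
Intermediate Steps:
$G{\left(K,T \right)} = 6 + K + T$
$s{\left(J,n \right)} = 2 + 13 J$
$f{\left(a,q \right)} = 5 + 141 a$ ($f{\left(a,q \right)} = 6 + \left(142 a - \left(6 + a - 5\right)\right) = 6 + \left(142 a - \left(1 + a\right)\right) = 6 + \left(-1 + 141 a\right) = 5 + 141 a$)
$\sqrt{14841 + f{\left(s{\left(-13,-11 \right)},-104 \right)}} = \sqrt{14841 + \left(5 + 141 \left(2 + 13 \left(-13\right)\right)\right)} = \sqrt{14841 + \left(5 + 141 \left(2 - 169\right)\right)} = \sqrt{14841 + \left(5 + 141 \left(-167\right)\right)} = \sqrt{14841 + \left(5 - 23547\right)} = \sqrt{14841 - 23542} = \sqrt{-8701} = i \sqrt{8701}$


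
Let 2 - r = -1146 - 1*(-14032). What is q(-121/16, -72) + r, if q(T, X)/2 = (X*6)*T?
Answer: -6350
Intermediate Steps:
q(T, X) = 12*T*X (q(T, X) = 2*((X*6)*T) = 2*((6*X)*T) = 2*(6*T*X) = 12*T*X)
r = -12884 (r = 2 - (-1146 - 1*(-14032)) = 2 - (-1146 + 14032) = 2 - 1*12886 = 2 - 12886 = -12884)
q(-121/16, -72) + r = 12*(-121/16)*(-72) - 12884 = 6534 - 12884 = -6350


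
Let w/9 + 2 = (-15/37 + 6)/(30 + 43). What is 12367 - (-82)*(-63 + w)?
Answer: 15615991/2701 ≈ 5781.6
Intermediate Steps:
w = -46755/2701 (w = -18 + 9*((-15/37 + 6)/(30 + 43)) = -18 + 9*((-15*1/37 + 6)/73) = -18 + 9*((-15/37 + 6)*(1/73)) = -18 + 9*((207/37)*(1/73)) = -18 + 9*(207/2701) = -18 + 1863/2701 = -46755/2701 ≈ -17.310)
12367 - (-82)*(-63 + w) = 12367 - (-82)*(-63 - 46755/2701) = 12367 - (-82)*(-216918)/2701 = 12367 - 1*17787276/2701 = 12367 - 17787276/2701 = 15615991/2701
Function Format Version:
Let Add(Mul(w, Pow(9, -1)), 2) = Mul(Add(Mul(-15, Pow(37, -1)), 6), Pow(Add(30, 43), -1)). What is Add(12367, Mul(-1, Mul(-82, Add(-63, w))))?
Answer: Rational(15615991, 2701) ≈ 5781.6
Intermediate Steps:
w = Rational(-46755, 2701) (w = Add(-18, Mul(9, Mul(Add(Mul(-15, Pow(37, -1)), 6), Pow(Add(30, 43), -1)))) = Add(-18, Mul(9, Mul(Add(Mul(-15, Rational(1, 37)), 6), Pow(73, -1)))) = Add(-18, Mul(9, Mul(Add(Rational(-15, 37), 6), Rational(1, 73)))) = Add(-18, Mul(9, Mul(Rational(207, 37), Rational(1, 73)))) = Add(-18, Mul(9, Rational(207, 2701))) = Add(-18, Rational(1863, 2701)) = Rational(-46755, 2701) ≈ -17.310)
Add(12367, Mul(-1, Mul(-82, Add(-63, w)))) = Add(12367, Mul(-1, Mul(-82, Add(-63, Rational(-46755, 2701))))) = Add(12367, Mul(-1, Mul(-82, Rational(-216918, 2701)))) = Add(12367, Mul(-1, Rational(17787276, 2701))) = Add(12367, Rational(-17787276, 2701)) = Rational(15615991, 2701)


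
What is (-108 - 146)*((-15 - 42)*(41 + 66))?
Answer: 1549146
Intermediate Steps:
(-108 - 146)*((-15 - 42)*(41 + 66)) = -(-14478)*107 = -254*(-6099) = 1549146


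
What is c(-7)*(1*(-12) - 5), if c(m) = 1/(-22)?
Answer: 17/22 ≈ 0.77273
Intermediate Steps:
c(m) = -1/22
c(-7)*(1*(-12) - 5) = -(1*(-12) - 5)/22 = -(-12 - 5)/22 = -1/22*(-17) = 17/22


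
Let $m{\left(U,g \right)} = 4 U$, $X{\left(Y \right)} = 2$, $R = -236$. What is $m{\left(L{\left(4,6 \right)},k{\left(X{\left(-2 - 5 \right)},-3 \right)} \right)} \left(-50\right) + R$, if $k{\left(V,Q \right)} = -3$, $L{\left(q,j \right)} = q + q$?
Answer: $-1836$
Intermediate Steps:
$L{\left(q,j \right)} = 2 q$
$m{\left(L{\left(4,6 \right)},k{\left(X{\left(-2 - 5 \right)},-3 \right)} \right)} \left(-50\right) + R = 4 \cdot 2 \cdot 4 \left(-50\right) - 236 = 4 \cdot 8 \left(-50\right) - 236 = 32 \left(-50\right) - 236 = -1600 - 236 = -1836$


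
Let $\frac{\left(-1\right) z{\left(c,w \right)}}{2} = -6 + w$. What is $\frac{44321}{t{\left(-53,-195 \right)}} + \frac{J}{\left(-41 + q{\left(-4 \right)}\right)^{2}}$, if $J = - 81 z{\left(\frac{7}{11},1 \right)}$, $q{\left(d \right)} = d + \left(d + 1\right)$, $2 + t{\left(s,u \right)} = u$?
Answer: $- \frac{5681953}{25216} \approx -225.33$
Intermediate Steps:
$t{\left(s,u \right)} = -2 + u$
$q{\left(d \right)} = 1 + 2 d$ ($q{\left(d \right)} = d + \left(1 + d\right) = 1 + 2 d$)
$z{\left(c,w \right)} = 12 - 2 w$ ($z{\left(c,w \right)} = - 2 \left(-6 + w\right) = 12 - 2 w$)
$J = -810$ ($J = - 81 \left(12 - 2\right) = \left(-81\right) 10 = -810$)
$\frac{44321}{t{\left(-53,-195 \right)}} + \frac{J}{\left(-41 + q{\left(-4 \right)}\right)^{2}} = \frac{44321}{-2 - 195} - \frac{810}{\left(-41 + \left(1 + 2 \left(-4\right)\right)\right)^{2}} = \frac{44321}{-197} - \frac{810}{\left(-41 + \left(1 - 8\right)\right)^{2}} = 44321 \left(- \frac{1}{197}\right) - \frac{810}{\left(-41 - 7\right)^{2}} = - \frac{44321}{197} - \frac{810}{\left(-48\right)^{2}} = - \frac{44321}{197} - \frac{810}{2304} = - \frac{44321}{197} - \frac{45}{128} = - \frac{5681953}{25216}$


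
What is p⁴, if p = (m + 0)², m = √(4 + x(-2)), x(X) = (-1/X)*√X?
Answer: (8 + I*√2)⁴/16 ≈ 208.25 + 175.36*I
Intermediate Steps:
x(X) = -1/√X
m = √(4 + I*√2/2) (m = √(4 - 1/√(-2)) = √(4 - (-1)*I*√2/2) = √(4 + I*√2/2) ≈ 2.0077 + 0.1761*I)
p = 4 + I*√2/2 (p = (√(16 + 2*I*√2)/2 + 0)² = (√(16 + 2*I*√2)/2)² = 4 + I*√2/2 ≈ 4.0 + 0.70711*I)
p⁴ = (4 + I*√2/2)⁴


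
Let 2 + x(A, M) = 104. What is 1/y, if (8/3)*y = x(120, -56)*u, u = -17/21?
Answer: -28/867 ≈ -0.032295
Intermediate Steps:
x(A, M) = 102 (x(A, M) = -2 + 104 = 102)
u = -17/21 (u = -17*1/21 = -17/21 ≈ -0.80952)
y = -867/28 (y = 3*(102*(-17/21))/8 = (3/8)*(-578/7) = -867/28 ≈ -30.964)
1/y = 1/(-867/28) = -28/867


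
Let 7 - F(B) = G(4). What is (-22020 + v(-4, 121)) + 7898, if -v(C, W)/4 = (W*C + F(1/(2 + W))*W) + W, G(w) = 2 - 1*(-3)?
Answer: -13638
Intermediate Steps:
G(w) = 5 (G(w) = 2 + 3 = 5)
F(B) = 2 (F(B) = 7 - 1*5 = 7 - 5 = 2)
v(C, W) = -12*W - 4*C*W (v(C, W) = -4*((W*C + 2*W) + W) = -4*((C*W + 2*W) + W) = -4*((2*W + C*W) + W) = -4*(3*W + C*W) = -12*W - 4*C*W)
(-22020 + v(-4, 121)) + 7898 = (-22020 - 4*121*(3 - 4)) + 7898 = (-22020 - 4*121*(-1)) + 7898 = (-22020 + 484) + 7898 = -21536 + 7898 = -13638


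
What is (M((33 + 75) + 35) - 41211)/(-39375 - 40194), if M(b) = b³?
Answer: -2882996/79569 ≈ -36.233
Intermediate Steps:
(M((33 + 75) + 35) - 41211)/(-39375 - 40194) = (((33 + 75) + 35)³ - 41211)/(-39375 - 40194) = ((108 + 35)³ - 41211)/(-79569) = (143³ - 41211)*(-1/79569) = (2924207 - 41211)*(-1/79569) = 2882996*(-1/79569) = -2882996/79569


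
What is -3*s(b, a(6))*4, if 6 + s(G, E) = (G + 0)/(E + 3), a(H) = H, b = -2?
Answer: 224/3 ≈ 74.667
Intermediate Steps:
s(G, E) = -6 + G/(3 + E) (s(G, E) = -6 + (G + 0)/(E + 3) = -6 + G/(3 + E))
-3*s(b, a(6))*4 = -3*(-18 - 2 - 6*6)/(3 + 6)*4 = -3*(-18 - 2 - 36)/9*4 = -(-56)/3*4 = -3*(-56/9)*4 = (56/3)*4 = 224/3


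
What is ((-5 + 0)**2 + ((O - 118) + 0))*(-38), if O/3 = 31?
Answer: 0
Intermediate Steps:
O = 93 (O = 3*31 = 93)
((-5 + 0)**2 + ((O - 118) + 0))*(-38) = ((-5 + 0)**2 + ((93 - 118) + 0))*(-38) = ((-5)**2 + (-25 + 0))*(-38) = (25 - 25)*(-38) = 0*(-38) = 0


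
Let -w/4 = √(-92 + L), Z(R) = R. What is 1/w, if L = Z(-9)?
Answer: I*√101/404 ≈ 0.024876*I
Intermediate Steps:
L = -9
w = -4*I*√101 (w = -4*√(-92 - 9) = -4*I*√101 ≈ -40.2*I)
1/w = 1/(-4*I*√101) = I*√101/404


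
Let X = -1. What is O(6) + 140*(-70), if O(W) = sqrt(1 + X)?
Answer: -9800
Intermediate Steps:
O(W) = 0 (O(W) = sqrt(1 - 1) = sqrt(0) = 0)
O(6) + 140*(-70) = 0 + 140*(-70) = 0 - 9800 = -9800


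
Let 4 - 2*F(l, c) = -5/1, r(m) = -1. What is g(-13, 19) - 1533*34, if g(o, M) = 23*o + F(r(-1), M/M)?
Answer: -104833/2 ≈ -52417.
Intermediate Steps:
F(l, c) = 9/2 (F(l, c) = 2 - (-5)/(2*1) = 2 - (-5)/2 = 2 - 1/2*(-5) = 2 + 5/2 = 9/2)
g(o, M) = 9/2 + 23*o (g(o, M) = 23*o + 9/2 = 9/2 + 23*o)
g(-13, 19) - 1533*34 = (9/2 + 23*(-13)) - 1533*34 = (9/2 - 299) - 219*238 = -589/2 - 52122 = -104833/2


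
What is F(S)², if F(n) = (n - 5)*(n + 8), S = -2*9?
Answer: 52900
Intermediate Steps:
S = -18
F(n) = (-5 + n)*(8 + n)
F(S)² = (-40 + (-18)² + 3*(-18))² = (-40 + 324 - 54)² = 230² = 52900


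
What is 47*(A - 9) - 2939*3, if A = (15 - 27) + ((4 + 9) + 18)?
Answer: -8347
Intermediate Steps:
A = 19 (A = -12 + (13 + 18) = -12 + 31 = 19)
47*(A - 9) - 2939*3 = 47*(19 - 9) - 2939*3 = 47*10 - 8817 = 470 - 8817 = -8347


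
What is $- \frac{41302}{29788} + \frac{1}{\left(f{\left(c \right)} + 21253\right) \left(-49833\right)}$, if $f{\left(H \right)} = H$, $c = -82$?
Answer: $- \frac{21787103277287}{15713385114042} \approx -1.3865$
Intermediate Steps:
$- \frac{41302}{29788} + \frac{1}{\left(f{\left(c \right)} + 21253\right) \left(-49833\right)} = - \frac{41302}{29788} + \frac{1}{\left(-82 + 21253\right) \left(-49833\right)} = \left(-41302\right) \frac{1}{29788} + \frac{1}{21171} \left(- \frac{1}{49833}\right) = - \frac{20651}{14894} + \frac{1}{21171} \left(- \frac{1}{49833}\right) = - \frac{20651}{14894} - \frac{1}{1055014443} = - \frac{21787103277287}{15713385114042}$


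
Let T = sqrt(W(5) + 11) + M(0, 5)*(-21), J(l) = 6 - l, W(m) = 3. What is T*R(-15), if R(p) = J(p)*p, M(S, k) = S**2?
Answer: -315*sqrt(14) ≈ -1178.6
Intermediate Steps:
T = sqrt(14) (T = sqrt(3 + 11) + 0**2*(-21) = sqrt(14) + 0*(-21) = sqrt(14) + 0 = sqrt(14) ≈ 3.7417)
R(p) = p*(6 - p) (R(p) = (6 - p)*p = p*(6 - p))
T*R(-15) = sqrt(14)*(-15*(6 - 1*(-15))) = sqrt(14)*(-15*(6 + 15)) = sqrt(14)*(-15*21) = sqrt(14)*(-315) = -315*sqrt(14)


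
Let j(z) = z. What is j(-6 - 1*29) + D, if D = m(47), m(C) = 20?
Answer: -15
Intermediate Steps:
D = 20
j(-6 - 1*29) + D = (-6 - 1*29) + 20 = (-6 - 29) + 20 = -35 + 20 = -15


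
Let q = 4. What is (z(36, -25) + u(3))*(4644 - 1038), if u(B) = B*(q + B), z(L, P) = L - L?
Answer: 75726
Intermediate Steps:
z(L, P) = 0
u(B) = B*(4 + B)
(z(36, -25) + u(3))*(4644 - 1038) = (0 + 3*(4 + 3))*(4644 - 1038) = (0 + 3*7)*3606 = (0 + 21)*3606 = 21*3606 = 75726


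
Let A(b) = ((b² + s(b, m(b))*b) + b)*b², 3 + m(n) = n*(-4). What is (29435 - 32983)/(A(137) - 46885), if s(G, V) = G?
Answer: -1774/353537595 ≈ -5.0179e-6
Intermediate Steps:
m(n) = -3 - 4*n (m(n) = -3 + n*(-4) = -3 - 4*n)
A(b) = b²*(b + 2*b²) (A(b) = ((b² + b*b) + b)*b² = ((b² + b²) + b)*b² = (2*b² + b)*b² = (b + 2*b²)*b² = b²*(b + 2*b²))
(29435 - 32983)/(A(137) - 46885) = (29435 - 32983)/(137³*(1 + 2*137) - 46885) = -3548/(2571353*(1 + 274) - 46885) = -3548/(2571353*275 - 46885) = -3548/(707122075 - 46885) = -3548/707075190 = -3548*1/707075190 = -1774/353537595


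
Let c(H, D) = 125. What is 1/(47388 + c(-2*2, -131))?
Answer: 1/47513 ≈ 2.1047e-5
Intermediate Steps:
1/(47388 + c(-2*2, -131)) = 1/(47388 + 125) = 1/47513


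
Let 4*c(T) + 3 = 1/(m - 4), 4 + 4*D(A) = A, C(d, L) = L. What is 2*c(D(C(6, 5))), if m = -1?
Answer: -8/5 ≈ -1.6000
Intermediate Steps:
D(A) = -1 + A/4
c(T) = -⅘ (c(T) = -¾ + 1/(4*(-1 - 4)) = -¾ + (¼)/(-5) = -¾ + (¼)*(-⅕) = -¾ - 1/20 = -⅘)
2*c(D(C(6, 5))) = 2*(-⅘) = -8/5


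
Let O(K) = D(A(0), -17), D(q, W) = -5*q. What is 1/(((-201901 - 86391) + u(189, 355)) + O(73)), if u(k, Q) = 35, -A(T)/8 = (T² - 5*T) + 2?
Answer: -1/288177 ≈ -3.4701e-6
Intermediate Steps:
A(T) = -16 - 8*T² + 40*T (A(T) = -8*((T² - 5*T) + 2) = -8*(2 + T² - 5*T) = -16 - 8*T² + 40*T)
O(K) = 80 (O(K) = -5*(-16 - 8*0² + 40*0) = -5*(-16 - 8*0 + 0) = -5*(-16 + 0 + 0) = -5*(-16) = 80)
1/(((-201901 - 86391) + u(189, 355)) + O(73)) = 1/(((-201901 - 86391) + 35) + 80) = 1/((-288292 + 35) + 80) = 1/(-288257 + 80) = 1/(-288177) = -1/288177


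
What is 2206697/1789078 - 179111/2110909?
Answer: 4337693007915/3776580851902 ≈ 1.1486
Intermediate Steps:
2206697/1789078 - 179111/2110909 = 4337693007915/3776580851902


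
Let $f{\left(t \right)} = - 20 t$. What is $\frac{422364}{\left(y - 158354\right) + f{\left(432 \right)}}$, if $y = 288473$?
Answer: $\frac{140788}{40493} \approx 3.4768$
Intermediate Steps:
$\frac{422364}{\left(y - 158354\right) + f{\left(432 \right)}} = \frac{422364}{\left(288473 - 158354\right) - 8640} = \frac{422364}{130119 - 8640} = \frac{422364}{121479} = 422364 \cdot \frac{1}{121479} = \frac{140788}{40493}$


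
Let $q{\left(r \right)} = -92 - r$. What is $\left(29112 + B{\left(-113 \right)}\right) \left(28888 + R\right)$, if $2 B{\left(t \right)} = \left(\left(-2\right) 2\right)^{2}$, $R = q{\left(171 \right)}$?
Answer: $833560000$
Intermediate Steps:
$R = -263$ ($R = -92 - 171 = -263$)
$B{\left(t \right)} = 8$ ($B{\left(t \right)} = \frac{\left(\left(-2\right) 2\right)^{2}}{2} = \frac{\left(-4\right)^{2}}{2} = \frac{1}{2} \cdot 16 = 8$)
$\left(29112 + B{\left(-113 \right)}\right) \left(28888 + R\right) = \left(29112 + 8\right) \left(28888 - 263\right) = 29120 \cdot 28625 = 833560000$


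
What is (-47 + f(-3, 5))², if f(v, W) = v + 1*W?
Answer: 2025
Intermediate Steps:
f(v, W) = W + v (f(v, W) = v + W = W + v)
(-47 + f(-3, 5))² = (-47 + (5 - 3))² = (-47 + 2)² = (-45)² = 2025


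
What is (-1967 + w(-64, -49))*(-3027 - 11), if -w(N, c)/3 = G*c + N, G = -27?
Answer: 17450272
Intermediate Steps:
w(N, c) = -3*N + 81*c (w(N, c) = -3*(-27*c + N) = -3*(N - 27*c) = -3*N + 81*c)
(-1967 + w(-64, -49))*(-3027 - 11) = (-1967 + (-3*(-64) + 81*(-49)))*(-3027 - 11) = (-1967 + (192 - 3969))*(-3038) = (-1967 - 3777)*(-3038) = -5744*(-3038) = 17450272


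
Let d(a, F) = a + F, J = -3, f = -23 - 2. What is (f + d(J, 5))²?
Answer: 529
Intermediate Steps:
f = -25
d(a, F) = F + a
(f + d(J, 5))² = (-25 + (5 - 3))² = (-25 + 2)² = (-23)² = 529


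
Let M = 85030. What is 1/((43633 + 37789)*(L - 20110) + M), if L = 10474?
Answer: -1/784497362 ≈ -1.2747e-9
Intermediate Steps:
1/((43633 + 37789)*(L - 20110) + M) = 1/((43633 + 37789)*(10474 - 20110) + 85030) = 1/(81422*(-9636) + 85030) = 1/(-784582392 + 85030) = 1/(-784497362) = -1/784497362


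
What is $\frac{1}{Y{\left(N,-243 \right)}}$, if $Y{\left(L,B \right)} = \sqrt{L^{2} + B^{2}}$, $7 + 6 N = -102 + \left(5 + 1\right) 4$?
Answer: $\frac{6 \sqrt{2132989}}{2132989} \approx 0.0041083$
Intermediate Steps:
$N = - \frac{85}{6}$ ($N = - \frac{7}{6} + \frac{-102 + \left(5 + 1\right) 4}{6} = - \frac{7}{6} + \frac{-102 + 6 \cdot 4}{6} = - \frac{7}{6} + \frac{-102 + 24}{6} = - \frac{7}{6} + \frac{1}{6} \left(-78\right) = - \frac{7}{6} - 13 = - \frac{85}{6} \approx -14.167$)
$Y{\left(L,B \right)} = \sqrt{B^{2} + L^{2}}$
$\frac{1}{Y{\left(N,-243 \right)}} = \frac{1}{\sqrt{\left(-243\right)^{2} + \left(- \frac{85}{6}\right)^{2}}} = \frac{1}{\sqrt{59049 + \frac{7225}{36}}} = \frac{1}{\sqrt{\frac{2132989}{36}}} = \frac{1}{\frac{1}{6} \sqrt{2132989}} = \frac{6 \sqrt{2132989}}{2132989}$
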